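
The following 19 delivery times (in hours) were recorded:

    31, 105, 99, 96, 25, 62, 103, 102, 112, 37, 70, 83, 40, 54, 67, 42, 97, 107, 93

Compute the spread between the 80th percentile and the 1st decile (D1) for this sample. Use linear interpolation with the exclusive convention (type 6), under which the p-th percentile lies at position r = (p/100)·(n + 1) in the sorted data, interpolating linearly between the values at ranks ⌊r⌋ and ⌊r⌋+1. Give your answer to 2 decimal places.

Sorted: 25, 31, 37, 40, 42, 54, 62, 67, 70, 83, 93, 96, 97, 99, 102, 103, 105, 107, 112.
n = 19.
P10: r = 2 (integer) → 31.
P80: r = 16 (integer) → 103.
Difference: 103 − 31 = 72.

72.00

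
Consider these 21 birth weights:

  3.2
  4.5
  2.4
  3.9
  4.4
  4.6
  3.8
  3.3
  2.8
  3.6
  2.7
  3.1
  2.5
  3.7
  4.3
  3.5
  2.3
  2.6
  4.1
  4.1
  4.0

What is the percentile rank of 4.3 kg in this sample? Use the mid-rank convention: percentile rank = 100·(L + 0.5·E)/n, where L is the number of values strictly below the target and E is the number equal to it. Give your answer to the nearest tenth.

Sorted: 2.3, 2.4, 2.5, 2.6, 2.7, 2.8, 3.1, 3.2, 3.3, 3.5, 3.6, 3.7, 3.8, 3.9, 4.0, 4.1, 4.1, 4.3, 4.4, 4.5, 4.6.
Count below 4.3: L = 17; count equal: E = 1; n = 21.
Percentile rank = 100·(17 + 0.5·1)/21 = 100·17.5/21 = 83.33.

83.3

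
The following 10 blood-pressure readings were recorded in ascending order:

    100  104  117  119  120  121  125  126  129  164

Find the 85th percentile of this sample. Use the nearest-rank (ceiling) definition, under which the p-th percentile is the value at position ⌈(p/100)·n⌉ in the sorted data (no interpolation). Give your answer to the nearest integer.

129

n = 10.
Position = ⌈85/100 · 10⌉ = ⌈8.5⌉ = 9.
The value at rank 9 is 129.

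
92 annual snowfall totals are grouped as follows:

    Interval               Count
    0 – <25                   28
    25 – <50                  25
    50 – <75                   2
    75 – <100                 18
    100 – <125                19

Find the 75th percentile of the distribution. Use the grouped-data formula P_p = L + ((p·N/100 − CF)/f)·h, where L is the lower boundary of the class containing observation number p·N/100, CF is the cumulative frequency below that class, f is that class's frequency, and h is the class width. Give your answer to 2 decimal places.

94.44

N = 92; target position k = 75/100 · 92 = 69.
Cumulative frequencies: 28, 53, 55, 73, 92.
Observation 69 falls in the class 75 – <100.
L = 75, CF = 55, f = 18, h = 25.
P75 = 75 + ((69 − 55)/18)·25 = 75 + 19.4444 = 94.4444.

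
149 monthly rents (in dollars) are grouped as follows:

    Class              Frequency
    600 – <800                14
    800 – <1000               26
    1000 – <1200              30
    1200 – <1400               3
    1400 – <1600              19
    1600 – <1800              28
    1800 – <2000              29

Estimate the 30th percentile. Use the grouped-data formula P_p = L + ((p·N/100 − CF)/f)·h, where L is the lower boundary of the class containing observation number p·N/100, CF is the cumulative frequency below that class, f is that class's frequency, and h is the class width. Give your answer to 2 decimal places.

N = 149; target position k = 30/100 · 149 = 44.7.
Cumulative frequencies: 14, 40, 70, 73, 92, 120, 149.
Observation 44.7 falls in the class 1000 – <1200.
L = 1000, CF = 40, f = 30, h = 200.
P30 = 1000 + ((44.7 − 40)/30)·200 = 1000 + 31.3333 = 1031.33.

1031.33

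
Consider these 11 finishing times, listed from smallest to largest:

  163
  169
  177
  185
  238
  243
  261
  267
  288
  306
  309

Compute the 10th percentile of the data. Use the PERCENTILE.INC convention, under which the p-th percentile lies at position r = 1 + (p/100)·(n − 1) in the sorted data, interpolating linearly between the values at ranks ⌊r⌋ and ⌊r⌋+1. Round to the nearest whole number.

169

n = 11.
r = 1 + (10/100)·(11 − 1) = 1 + 1 = 2.
r is an integer, so P10 is the value at rank 2: 169.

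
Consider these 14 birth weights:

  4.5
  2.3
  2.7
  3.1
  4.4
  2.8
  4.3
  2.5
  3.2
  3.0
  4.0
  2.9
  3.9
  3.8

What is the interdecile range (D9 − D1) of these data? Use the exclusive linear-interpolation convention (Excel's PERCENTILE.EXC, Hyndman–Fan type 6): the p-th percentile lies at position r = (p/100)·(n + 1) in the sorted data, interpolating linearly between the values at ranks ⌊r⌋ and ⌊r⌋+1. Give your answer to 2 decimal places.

2.05

Sorted: 2.3, 2.5, 2.7, 2.8, 2.9, 3.0, 3.1, 3.2, 3.8, 3.9, 4.0, 4.3, 4.4, 4.5.
n = 14.
P10: r = 1.5; ranks 1–2 are 2.3, 2.5; interpolating gives 2.4.
P90: r = 13.5; ranks 13–14 are 4.4, 4.5; interpolating gives 4.45.
Difference: 4.45 − 2.4 = 2.05.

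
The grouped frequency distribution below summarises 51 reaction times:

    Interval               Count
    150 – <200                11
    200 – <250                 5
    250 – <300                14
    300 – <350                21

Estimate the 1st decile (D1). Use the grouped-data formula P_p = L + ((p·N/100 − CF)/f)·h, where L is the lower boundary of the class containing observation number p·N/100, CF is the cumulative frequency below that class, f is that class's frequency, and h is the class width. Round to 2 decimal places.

173.18

N = 51; target position k = 10/100 · 51 = 5.1.
Cumulative frequencies: 11, 16, 30, 51.
Observation 5.1 falls in the class 150 – <200.
L = 150, CF = 0, f = 11, h = 50.
P10 = 150 + ((5.1 − 0)/11)·50 = 150 + 23.1818 = 173.182.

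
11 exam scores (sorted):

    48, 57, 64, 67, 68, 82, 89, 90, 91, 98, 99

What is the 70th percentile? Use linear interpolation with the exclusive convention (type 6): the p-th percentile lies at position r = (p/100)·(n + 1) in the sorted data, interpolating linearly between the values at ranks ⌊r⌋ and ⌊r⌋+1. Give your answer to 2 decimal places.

90.40

n = 11.
r = (70/100)·(11 + 1) = 8.4.
Rank 8 is 90 and rank 9 is 91.
Interpolate: 90 + 0.4·(91 − 90) = 90 + 0.4·1 = 90.4.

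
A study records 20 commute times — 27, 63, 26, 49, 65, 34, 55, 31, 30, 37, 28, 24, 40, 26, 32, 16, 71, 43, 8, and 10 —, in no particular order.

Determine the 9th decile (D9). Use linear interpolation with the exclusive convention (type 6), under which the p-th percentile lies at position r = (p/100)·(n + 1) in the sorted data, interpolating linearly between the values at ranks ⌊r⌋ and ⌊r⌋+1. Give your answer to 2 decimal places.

Sorted: 8, 10, 16, 24, 26, 26, 27, 28, 30, 31, 32, 34, 37, 40, 43, 49, 55, 63, 65, 71.
n = 20.
r = (90/100)·(20 + 1) = 18.9.
Rank 18 is 63 and rank 19 is 65.
Interpolate: 63 + 0.9·(65 − 63) = 63 + 0.9·2 = 64.8.

64.80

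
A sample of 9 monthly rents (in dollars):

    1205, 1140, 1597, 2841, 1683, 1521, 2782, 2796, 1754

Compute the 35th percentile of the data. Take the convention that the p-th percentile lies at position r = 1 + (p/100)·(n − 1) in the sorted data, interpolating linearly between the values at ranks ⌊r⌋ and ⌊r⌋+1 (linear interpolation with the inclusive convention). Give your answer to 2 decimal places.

1581.80

Sorted: 1140, 1205, 1521, 1597, 1683, 1754, 2782, 2796, 2841.
n = 9.
r = 1 + (35/100)·(9 − 1) = 1 + 2.8 = 3.8.
Rank 3 is 1521 and rank 4 is 1597.
Interpolate: 1521 + 0.8·(1597 − 1521) = 1521 + 0.8·76 = 1581.8.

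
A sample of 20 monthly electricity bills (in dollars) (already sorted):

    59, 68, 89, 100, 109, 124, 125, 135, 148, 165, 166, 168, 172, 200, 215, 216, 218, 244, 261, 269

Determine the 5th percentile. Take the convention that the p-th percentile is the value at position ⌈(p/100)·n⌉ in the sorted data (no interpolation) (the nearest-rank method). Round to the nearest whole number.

n = 20.
Position = ⌈5/100 · 20⌉ = ⌈1⌉ = 1.
The value at rank 1 is 59.

59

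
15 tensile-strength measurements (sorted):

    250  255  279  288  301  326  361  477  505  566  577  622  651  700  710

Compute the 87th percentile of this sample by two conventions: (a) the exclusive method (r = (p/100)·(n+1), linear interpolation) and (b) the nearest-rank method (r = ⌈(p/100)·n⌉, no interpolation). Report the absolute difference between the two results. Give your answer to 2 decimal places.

n = 15.
(a) r = 13.92; between ranks 13 (651) and 14 (700): 696.08.
(b) the nearest-rank method: rank 14 → 700.
|696.08 − 700| = 3.92.

3.92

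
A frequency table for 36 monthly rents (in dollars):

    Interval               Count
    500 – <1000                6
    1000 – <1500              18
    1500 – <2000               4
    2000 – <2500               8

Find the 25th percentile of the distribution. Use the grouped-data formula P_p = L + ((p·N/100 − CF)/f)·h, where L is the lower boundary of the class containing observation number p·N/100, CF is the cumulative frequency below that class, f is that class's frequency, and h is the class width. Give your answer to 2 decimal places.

N = 36; target position k = 25/100 · 36 = 9.
Cumulative frequencies: 6, 24, 28, 36.
Observation 9 falls in the class 1000 – <1500.
L = 1000, CF = 6, f = 18, h = 500.
P25 = 1000 + ((9 − 6)/18)·500 = 1000 + 83.3333 = 1083.33.

1083.33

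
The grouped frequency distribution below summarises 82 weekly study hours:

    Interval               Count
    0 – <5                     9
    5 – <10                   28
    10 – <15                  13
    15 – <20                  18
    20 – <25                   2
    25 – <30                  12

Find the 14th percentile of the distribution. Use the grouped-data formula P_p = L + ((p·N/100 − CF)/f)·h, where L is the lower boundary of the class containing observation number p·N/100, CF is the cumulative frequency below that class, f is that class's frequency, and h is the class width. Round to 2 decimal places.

5.44

N = 82; target position k = 14/100 · 82 = 11.48.
Cumulative frequencies: 9, 37, 50, 68, 70, 82.
Observation 11.48 falls in the class 5 – <10.
L = 5, CF = 9, f = 28, h = 5.
P14 = 5 + ((11.48 − 9)/28)·5 = 5 + 0.442857 = 5.44286.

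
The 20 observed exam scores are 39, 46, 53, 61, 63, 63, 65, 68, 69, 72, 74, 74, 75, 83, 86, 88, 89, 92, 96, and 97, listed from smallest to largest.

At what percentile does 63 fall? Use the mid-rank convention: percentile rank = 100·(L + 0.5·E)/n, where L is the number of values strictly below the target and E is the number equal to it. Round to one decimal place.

Count below 63: L = 4; count equal: E = 2; n = 20.
Percentile rank = 100·(4 + 0.5·2)/20 = 100·5/20 = 25.

25.0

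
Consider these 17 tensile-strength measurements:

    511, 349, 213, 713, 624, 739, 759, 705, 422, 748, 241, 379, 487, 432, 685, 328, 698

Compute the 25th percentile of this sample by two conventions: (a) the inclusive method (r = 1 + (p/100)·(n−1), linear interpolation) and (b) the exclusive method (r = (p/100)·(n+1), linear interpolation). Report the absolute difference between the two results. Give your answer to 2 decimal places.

15.00

Sorted: 213, 241, 328, 349, 379, 422, 432, 487, 511, 624, 685, 698, 705, 713, 739, 748, 759.
n = 17.
(a) r = 5 → value at rank 5 = 379.
(b) r = 4.5; between ranks 4 (349) and 5 (379): 364.
|379 − 364| = 15.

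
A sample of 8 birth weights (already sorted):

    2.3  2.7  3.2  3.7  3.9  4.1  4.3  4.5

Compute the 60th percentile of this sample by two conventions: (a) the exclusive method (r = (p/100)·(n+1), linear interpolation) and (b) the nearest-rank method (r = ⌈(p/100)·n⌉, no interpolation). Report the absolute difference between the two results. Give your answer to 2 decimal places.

0.08

n = 8.
(a) r = 5.4; between ranks 5 (3.9) and 6 (4.1): 3.98.
(b) the nearest-rank method: rank 5 → 3.9.
|3.98 − 3.9| = 0.08.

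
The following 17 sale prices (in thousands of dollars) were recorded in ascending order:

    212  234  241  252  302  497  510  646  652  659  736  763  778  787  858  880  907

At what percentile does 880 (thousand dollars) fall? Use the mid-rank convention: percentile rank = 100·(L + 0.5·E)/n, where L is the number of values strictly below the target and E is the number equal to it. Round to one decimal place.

91.2

Count below 880: L = 15; count equal: E = 1; n = 17.
Percentile rank = 100·(15 + 0.5·1)/17 = 100·15.5/17 = 91.18.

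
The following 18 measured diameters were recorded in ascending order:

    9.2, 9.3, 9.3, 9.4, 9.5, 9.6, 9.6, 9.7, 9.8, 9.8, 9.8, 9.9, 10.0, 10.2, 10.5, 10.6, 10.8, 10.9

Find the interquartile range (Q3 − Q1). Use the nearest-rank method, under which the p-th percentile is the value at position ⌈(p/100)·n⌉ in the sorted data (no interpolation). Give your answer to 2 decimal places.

n = 18.
P25: rank ⌈25/100·18⌉ = 5 → 9.5.
P75: rank ⌈75/100·18⌉ = 14 → 10.2.
Difference: 10.2 − 9.5 = 0.7.

0.70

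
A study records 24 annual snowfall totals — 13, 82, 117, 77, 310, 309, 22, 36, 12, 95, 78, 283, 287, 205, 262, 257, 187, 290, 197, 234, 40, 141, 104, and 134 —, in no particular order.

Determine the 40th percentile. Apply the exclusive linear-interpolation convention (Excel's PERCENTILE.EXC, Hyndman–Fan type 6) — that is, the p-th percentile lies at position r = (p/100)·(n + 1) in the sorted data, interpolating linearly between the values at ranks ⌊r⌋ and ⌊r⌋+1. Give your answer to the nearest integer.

104

Sorted: 12, 13, 22, 36, 40, 77, 78, 82, 95, 104, 117, 134, 141, 187, 197, 205, 234, 257, 262, 283, 287, 290, 309, 310.
n = 24.
r = (40/100)·(24 + 1) = 10.
r is an integer, so P40 is the value at rank 10: 104.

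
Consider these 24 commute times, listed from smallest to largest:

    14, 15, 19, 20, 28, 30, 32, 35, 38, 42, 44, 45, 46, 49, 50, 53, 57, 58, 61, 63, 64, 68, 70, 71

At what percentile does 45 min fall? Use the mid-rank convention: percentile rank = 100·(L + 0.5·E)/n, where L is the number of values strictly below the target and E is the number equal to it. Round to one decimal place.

Count below 45: L = 11; count equal: E = 1; n = 24.
Percentile rank = 100·(11 + 0.5·1)/24 = 100·11.5/24 = 47.92.

47.9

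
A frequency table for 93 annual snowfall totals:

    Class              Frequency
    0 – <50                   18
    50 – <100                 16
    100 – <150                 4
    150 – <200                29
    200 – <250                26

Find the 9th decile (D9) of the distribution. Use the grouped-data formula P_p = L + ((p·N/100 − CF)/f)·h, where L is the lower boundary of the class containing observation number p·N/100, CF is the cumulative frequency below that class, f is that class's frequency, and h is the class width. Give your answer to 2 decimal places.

N = 93; target position k = 90/100 · 93 = 83.7.
Cumulative frequencies: 18, 34, 38, 67, 93.
Observation 83.7 falls in the class 200 – <250.
L = 200, CF = 67, f = 26, h = 50.
P90 = 200 + ((83.7 − 67)/26)·50 = 200 + 32.1154 = 232.115.

232.12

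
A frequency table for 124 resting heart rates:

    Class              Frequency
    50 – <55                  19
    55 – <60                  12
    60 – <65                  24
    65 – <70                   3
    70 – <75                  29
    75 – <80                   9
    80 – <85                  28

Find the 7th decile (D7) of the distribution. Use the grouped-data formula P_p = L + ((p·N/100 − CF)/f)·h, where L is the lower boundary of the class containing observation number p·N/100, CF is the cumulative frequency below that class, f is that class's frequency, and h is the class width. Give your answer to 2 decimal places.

N = 124; target position k = 70/100 · 124 = 86.8.
Cumulative frequencies: 19, 31, 55, 58, 87, 96, 124.
Observation 86.8 falls in the class 70 – <75.
L = 70, CF = 58, f = 29, h = 5.
P70 = 70 + ((86.8 − 58)/29)·5 = 70 + 4.96552 = 74.9655.

74.97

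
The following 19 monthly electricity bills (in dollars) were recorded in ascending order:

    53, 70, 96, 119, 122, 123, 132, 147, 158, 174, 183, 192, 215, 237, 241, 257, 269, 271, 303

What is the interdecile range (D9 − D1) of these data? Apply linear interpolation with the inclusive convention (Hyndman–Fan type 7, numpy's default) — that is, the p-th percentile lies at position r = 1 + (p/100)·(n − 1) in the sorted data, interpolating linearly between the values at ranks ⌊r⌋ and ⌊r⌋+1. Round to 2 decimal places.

n = 19.
P10: r = 2.8; ranks 2–3 are 70, 96; interpolating gives 90.8.
P90: r = 17.2; ranks 17–18 are 269, 271; interpolating gives 269.4.
Difference: 269.4 − 90.8 = 178.6.

178.60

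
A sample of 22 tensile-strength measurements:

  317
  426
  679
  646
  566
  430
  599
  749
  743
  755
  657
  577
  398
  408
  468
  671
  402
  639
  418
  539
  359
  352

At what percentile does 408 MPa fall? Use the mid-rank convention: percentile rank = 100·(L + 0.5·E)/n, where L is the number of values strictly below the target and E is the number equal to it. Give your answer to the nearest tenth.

Sorted: 317, 352, 359, 398, 402, 408, 418, 426, 430, 468, 539, 566, 577, 599, 639, 646, 657, 671, 679, 743, 749, 755.
Count below 408: L = 5; count equal: E = 1; n = 22.
Percentile rank = 100·(5 + 0.5·1)/22 = 100·5.5/22 = 25.

25.0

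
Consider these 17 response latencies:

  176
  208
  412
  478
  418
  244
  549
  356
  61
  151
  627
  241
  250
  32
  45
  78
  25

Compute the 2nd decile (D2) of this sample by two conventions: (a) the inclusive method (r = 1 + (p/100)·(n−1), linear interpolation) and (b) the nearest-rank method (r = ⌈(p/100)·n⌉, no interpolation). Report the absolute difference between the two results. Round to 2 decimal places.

Sorted: 25, 32, 45, 61, 78, 151, 176, 208, 241, 244, 250, 356, 412, 418, 478, 549, 627.
n = 17.
(a) r = 4.2; between ranks 4 (61) and 5 (78): 64.4.
(b) the nearest-rank method: rank 4 → 61.
|64.4 − 61| = 3.4.

3.40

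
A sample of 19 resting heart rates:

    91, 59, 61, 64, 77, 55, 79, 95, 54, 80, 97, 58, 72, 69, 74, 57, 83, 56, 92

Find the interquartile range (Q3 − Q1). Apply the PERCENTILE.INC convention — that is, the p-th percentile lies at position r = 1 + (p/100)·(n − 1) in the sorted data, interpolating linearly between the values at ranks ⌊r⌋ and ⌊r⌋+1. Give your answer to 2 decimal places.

Sorted: 54, 55, 56, 57, 58, 59, 61, 64, 69, 72, 74, 77, 79, 80, 83, 91, 92, 95, 97.
n = 19.
P25: r = 5.5; ranks 5–6 are 58, 59; interpolating gives 58.5.
P75: r = 14.5; ranks 14–15 are 80, 83; interpolating gives 81.5.
Difference: 81.5 − 58.5 = 23.

23.00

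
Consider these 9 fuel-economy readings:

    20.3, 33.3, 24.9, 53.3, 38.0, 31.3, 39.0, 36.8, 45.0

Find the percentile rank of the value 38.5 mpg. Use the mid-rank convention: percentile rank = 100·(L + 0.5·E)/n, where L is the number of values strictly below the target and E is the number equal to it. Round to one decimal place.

66.7

Sorted: 20.3, 24.9, 31.3, 33.3, 36.8, 38.0, 39.0, 45.0, 53.3.
Count below 38.5: L = 6; count equal: E = 0; n = 9.
Percentile rank = 100·(6 + 0.5·0)/9 = 100·6/9 = 66.67.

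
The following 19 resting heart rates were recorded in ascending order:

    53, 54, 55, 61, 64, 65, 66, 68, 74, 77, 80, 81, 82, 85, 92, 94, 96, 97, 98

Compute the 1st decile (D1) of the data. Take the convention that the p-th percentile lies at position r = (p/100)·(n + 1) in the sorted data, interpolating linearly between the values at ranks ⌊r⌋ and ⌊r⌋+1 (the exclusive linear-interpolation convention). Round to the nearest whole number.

n = 19.
r = (10/100)·(19 + 1) = 2.
r is an integer, so P10 is the value at rank 2: 54.

54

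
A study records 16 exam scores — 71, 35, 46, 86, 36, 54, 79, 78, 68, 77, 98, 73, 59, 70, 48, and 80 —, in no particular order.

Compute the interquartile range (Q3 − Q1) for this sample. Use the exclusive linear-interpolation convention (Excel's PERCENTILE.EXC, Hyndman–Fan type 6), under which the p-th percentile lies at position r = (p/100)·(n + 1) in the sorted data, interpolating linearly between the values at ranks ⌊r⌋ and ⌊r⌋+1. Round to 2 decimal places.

29.25

Sorted: 35, 36, 46, 48, 54, 59, 68, 70, 71, 73, 77, 78, 79, 80, 86, 98.
n = 16.
P25: r = 4.25; ranks 4–5 are 48, 54; interpolating gives 49.5.
P75: r = 12.75; ranks 12–13 are 78, 79; interpolating gives 78.75.
Difference: 78.75 − 49.5 = 29.25.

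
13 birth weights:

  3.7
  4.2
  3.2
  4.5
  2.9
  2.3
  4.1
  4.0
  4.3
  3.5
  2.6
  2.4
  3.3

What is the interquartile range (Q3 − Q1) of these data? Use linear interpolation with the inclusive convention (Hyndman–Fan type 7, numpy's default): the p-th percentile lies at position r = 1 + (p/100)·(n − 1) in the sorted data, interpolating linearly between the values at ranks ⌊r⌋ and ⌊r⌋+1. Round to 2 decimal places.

1.20

Sorted: 2.3, 2.4, 2.6, 2.9, 3.2, 3.3, 3.5, 3.7, 4.0, 4.1, 4.2, 4.3, 4.5.
n = 13.
P25: r = 4 (integer) → 2.9.
P75: r = 10 (integer) → 4.1.
Difference: 4.1 − 2.9 = 1.2.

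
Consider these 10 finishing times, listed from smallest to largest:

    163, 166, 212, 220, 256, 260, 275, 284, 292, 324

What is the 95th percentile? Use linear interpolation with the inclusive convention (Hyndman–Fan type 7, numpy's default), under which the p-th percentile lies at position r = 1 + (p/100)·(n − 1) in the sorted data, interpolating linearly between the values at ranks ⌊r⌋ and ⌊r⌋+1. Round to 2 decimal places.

309.60

n = 10.
r = 1 + (95/100)·(10 − 1) = 1 + 8.55 = 9.55.
Rank 9 is 292 and rank 10 is 324.
Interpolate: 292 + 0.55·(324 − 292) = 292 + 0.55·32 = 309.6.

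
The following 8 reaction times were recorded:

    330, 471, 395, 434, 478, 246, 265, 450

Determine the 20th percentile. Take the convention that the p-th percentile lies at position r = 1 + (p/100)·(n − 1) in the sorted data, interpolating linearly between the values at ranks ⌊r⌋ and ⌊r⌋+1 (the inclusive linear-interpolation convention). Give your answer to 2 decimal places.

Sorted: 246, 265, 330, 395, 434, 450, 471, 478.
n = 8.
r = 1 + (20/100)·(8 − 1) = 1 + 1.4 = 2.4.
Rank 2 is 265 and rank 3 is 330.
Interpolate: 265 + 0.4·(330 − 265) = 265 + 0.4·65 = 291.

291.00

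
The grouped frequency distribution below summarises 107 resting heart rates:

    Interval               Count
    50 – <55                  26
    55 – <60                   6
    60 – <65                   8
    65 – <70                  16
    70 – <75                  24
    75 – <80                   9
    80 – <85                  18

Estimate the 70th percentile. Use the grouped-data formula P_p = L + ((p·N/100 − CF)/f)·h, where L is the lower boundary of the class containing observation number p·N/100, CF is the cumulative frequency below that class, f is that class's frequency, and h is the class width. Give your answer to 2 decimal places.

N = 107; target position k = 70/100 · 107 = 74.9.
Cumulative frequencies: 26, 32, 40, 56, 80, 89, 107.
Observation 74.9 falls in the class 70 – <75.
L = 70, CF = 56, f = 24, h = 5.
P70 = 70 + ((74.9 − 56)/24)·5 = 70 + 3.9375 = 73.9375.

73.94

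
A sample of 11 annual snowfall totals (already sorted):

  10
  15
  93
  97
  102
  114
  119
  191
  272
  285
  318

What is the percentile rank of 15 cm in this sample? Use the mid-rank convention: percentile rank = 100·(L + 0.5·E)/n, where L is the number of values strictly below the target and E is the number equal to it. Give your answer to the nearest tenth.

13.6

Count below 15: L = 1; count equal: E = 1; n = 11.
Percentile rank = 100·(1 + 0.5·1)/11 = 100·1.5/11 = 13.64.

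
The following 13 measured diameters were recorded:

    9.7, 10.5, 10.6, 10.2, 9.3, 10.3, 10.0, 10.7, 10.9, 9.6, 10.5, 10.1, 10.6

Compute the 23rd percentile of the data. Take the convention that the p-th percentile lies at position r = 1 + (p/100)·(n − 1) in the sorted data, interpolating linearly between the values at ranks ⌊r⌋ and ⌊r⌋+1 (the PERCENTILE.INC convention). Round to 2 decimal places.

9.93

Sorted: 9.3, 9.6, 9.7, 10.0, 10.1, 10.2, 10.3, 10.5, 10.5, 10.6, 10.6, 10.7, 10.9.
n = 13.
r = 1 + (23/100)·(13 − 1) = 1 + 2.76 = 3.76.
Rank 3 is 9.7 and rank 4 is 10.0.
Interpolate: 9.7 + 0.76·(10.0 − 9.7) = 9.7 + 0.76·0.3 = 9.928.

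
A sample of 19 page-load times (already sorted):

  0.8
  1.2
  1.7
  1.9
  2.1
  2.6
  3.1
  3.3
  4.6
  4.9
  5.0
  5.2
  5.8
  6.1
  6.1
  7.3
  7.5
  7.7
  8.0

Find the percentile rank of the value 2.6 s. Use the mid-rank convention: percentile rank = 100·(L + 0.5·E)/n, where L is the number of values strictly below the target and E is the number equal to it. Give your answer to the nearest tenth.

Count below 2.6: L = 5; count equal: E = 1; n = 19.
Percentile rank = 100·(5 + 0.5·1)/19 = 100·5.5/19 = 28.95.

28.9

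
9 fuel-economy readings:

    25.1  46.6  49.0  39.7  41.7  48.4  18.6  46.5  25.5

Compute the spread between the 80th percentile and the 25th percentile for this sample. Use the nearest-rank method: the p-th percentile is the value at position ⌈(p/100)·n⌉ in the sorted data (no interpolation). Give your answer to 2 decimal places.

22.90

Sorted: 18.6, 25.1, 25.5, 39.7, 41.7, 46.5, 46.6, 48.4, 49.0.
n = 9.
P25: rank ⌈25/100·9⌉ = 3 → 25.5.
P80: rank ⌈80/100·9⌉ = 8 → 48.4.
Difference: 48.4 − 25.5 = 22.9.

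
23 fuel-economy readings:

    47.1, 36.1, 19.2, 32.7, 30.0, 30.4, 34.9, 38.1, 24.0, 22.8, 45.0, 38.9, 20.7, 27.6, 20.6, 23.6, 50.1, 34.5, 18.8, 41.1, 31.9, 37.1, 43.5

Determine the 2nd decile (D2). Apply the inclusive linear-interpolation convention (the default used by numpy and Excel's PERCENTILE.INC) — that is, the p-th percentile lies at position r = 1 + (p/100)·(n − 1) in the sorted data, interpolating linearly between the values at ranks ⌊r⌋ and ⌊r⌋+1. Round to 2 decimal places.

Sorted: 18.8, 19.2, 20.6, 20.7, 22.8, 23.6, 24.0, 27.6, 30.0, 30.4, 31.9, 32.7, 34.5, 34.9, 36.1, 37.1, 38.1, 38.9, 41.1, 43.5, 45.0, 47.1, 50.1.
n = 23.
r = 1 + (20/100)·(23 − 1) = 1 + 4.4 = 5.4.
Rank 5 is 22.8 and rank 6 is 23.6.
Interpolate: 22.8 + 0.4·(23.6 − 22.8) = 22.8 + 0.4·0.8 = 23.12.

23.12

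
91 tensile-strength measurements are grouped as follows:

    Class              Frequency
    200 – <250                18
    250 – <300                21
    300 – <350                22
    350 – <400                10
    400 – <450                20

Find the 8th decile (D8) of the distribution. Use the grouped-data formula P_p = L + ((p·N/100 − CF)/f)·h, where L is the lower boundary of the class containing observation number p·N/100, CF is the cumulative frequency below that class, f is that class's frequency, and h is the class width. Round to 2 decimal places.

N = 91; target position k = 80/100 · 91 = 72.8.
Cumulative frequencies: 18, 39, 61, 71, 91.
Observation 72.8 falls in the class 400 – <450.
L = 400, CF = 71, f = 20, h = 50.
P80 = 400 + ((72.8 − 71)/20)·50 = 400 + 4.5 = 404.5.

404.50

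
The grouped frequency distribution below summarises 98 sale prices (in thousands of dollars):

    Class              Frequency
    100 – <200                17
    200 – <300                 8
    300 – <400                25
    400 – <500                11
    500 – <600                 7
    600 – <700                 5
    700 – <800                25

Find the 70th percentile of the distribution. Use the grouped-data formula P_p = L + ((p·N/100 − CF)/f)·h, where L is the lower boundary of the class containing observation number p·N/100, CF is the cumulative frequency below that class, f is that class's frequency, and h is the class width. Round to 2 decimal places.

N = 98; target position k = 70/100 · 98 = 68.6.
Cumulative frequencies: 17, 25, 50, 61, 68, 73, 98.
Observation 68.6 falls in the class 600 – <700.
L = 600, CF = 68, f = 5, h = 100.
P70 = 600 + ((68.6 − 68)/5)·100 = 600 + 12 = 612.

612.00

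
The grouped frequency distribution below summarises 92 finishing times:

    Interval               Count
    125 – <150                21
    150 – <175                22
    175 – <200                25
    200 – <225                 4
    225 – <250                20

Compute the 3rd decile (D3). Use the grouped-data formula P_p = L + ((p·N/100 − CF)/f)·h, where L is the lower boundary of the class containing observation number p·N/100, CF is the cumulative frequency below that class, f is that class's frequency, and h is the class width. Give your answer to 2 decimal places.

N = 92; target position k = 30/100 · 92 = 27.6.
Cumulative frequencies: 21, 43, 68, 72, 92.
Observation 27.6 falls in the class 150 – <175.
L = 150, CF = 21, f = 22, h = 25.
P30 = 150 + ((27.6 − 21)/22)·25 = 150 + 7.5 = 157.5.

157.50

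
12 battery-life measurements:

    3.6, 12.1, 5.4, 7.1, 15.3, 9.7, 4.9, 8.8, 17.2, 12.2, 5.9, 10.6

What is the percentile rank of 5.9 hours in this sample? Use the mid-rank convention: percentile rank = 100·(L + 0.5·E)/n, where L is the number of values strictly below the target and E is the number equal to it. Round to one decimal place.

Sorted: 3.6, 4.9, 5.4, 5.9, 7.1, 8.8, 9.7, 10.6, 12.1, 12.2, 15.3, 17.2.
Count below 5.9: L = 3; count equal: E = 1; n = 12.
Percentile rank = 100·(3 + 0.5·1)/12 = 100·3.5/12 = 29.17.

29.2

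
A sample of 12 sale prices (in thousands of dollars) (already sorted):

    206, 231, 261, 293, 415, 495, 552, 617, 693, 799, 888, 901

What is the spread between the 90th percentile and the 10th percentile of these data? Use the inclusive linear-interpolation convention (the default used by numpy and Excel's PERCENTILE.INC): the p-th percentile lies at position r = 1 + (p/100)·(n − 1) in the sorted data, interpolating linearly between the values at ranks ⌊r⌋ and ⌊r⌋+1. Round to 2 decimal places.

n = 12.
P10: r = 2.1; ranks 2–3 are 231, 261; interpolating gives 234.
P90: r = 10.9; ranks 10–11 are 799, 888; interpolating gives 879.1.
Difference: 879.1 − 234 = 645.1.

645.10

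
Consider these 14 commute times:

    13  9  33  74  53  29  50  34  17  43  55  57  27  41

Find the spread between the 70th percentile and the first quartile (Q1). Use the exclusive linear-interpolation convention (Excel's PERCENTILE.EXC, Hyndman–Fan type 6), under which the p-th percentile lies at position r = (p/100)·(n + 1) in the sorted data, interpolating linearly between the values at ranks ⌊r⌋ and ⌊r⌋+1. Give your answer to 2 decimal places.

Sorted: 9, 13, 17, 27, 29, 33, 34, 41, 43, 50, 53, 55, 57, 74.
n = 14.
P25: r = 3.75; ranks 3–4 are 17, 27; interpolating gives 24.5.
P70: r = 10.5; ranks 10–11 are 50, 53; interpolating gives 51.5.
Difference: 51.5 − 24.5 = 27.

27.00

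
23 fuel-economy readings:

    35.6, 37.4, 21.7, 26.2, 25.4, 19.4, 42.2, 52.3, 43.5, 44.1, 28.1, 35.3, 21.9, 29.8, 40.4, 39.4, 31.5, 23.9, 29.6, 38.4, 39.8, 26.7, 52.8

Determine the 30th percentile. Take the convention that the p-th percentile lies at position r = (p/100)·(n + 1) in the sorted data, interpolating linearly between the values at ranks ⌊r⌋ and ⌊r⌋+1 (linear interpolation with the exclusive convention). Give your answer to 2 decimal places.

26.98

Sorted: 19.4, 21.7, 21.9, 23.9, 25.4, 26.2, 26.7, 28.1, 29.6, 29.8, 31.5, 35.3, 35.6, 37.4, 38.4, 39.4, 39.8, 40.4, 42.2, 43.5, 44.1, 52.3, 52.8.
n = 23.
r = (30/100)·(23 + 1) = 7.2.
Rank 7 is 26.7 and rank 8 is 28.1.
Interpolate: 26.7 + 0.2·(28.1 − 26.7) = 26.7 + 0.2·1.4 = 26.98.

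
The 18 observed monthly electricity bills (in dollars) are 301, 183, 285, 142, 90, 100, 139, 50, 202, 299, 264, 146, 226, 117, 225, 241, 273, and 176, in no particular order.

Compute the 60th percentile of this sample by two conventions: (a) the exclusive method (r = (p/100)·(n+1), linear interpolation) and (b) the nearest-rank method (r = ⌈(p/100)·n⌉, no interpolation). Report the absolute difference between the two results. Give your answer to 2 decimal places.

Sorted: 50, 90, 100, 117, 139, 142, 146, 176, 183, 202, 225, 226, 241, 264, 273, 285, 299, 301.
n = 18.
(a) r = 11.4; between ranks 11 (225) and 12 (226): 225.4.
(b) the nearest-rank method: rank 11 → 225.
|225.4 − 225| = 0.4.

0.40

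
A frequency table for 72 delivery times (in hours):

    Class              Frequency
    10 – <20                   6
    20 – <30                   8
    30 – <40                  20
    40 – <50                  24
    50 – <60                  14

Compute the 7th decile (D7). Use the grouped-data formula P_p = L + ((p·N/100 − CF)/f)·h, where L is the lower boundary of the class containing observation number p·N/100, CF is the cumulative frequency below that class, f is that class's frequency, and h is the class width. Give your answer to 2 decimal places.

N = 72; target position k = 70/100 · 72 = 50.4.
Cumulative frequencies: 6, 14, 34, 58, 72.
Observation 50.4 falls in the class 40 – <50.
L = 40, CF = 34, f = 24, h = 10.
P70 = 40 + ((50.4 − 34)/24)·10 = 40 + 6.83333 = 46.8333.

46.83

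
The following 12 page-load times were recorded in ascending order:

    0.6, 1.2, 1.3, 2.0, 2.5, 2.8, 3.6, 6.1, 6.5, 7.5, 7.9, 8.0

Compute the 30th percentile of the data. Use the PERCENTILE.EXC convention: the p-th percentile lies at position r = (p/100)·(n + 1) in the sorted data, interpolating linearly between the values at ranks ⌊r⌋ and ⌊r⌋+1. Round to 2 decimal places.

1.93

n = 12.
r = (30/100)·(12 + 1) = 3.9.
Rank 3 is 1.3 and rank 4 is 2.0.
Interpolate: 1.3 + 0.9·(2.0 − 1.3) = 1.3 + 0.9·0.7 = 1.93.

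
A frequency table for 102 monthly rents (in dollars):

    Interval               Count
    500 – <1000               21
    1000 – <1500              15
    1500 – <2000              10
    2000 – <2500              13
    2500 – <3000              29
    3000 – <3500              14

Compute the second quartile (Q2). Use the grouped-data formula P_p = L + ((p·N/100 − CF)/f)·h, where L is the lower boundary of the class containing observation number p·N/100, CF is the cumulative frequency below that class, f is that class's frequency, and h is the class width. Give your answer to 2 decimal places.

N = 102; target position k = 50/100 · 102 = 51.
Cumulative frequencies: 21, 36, 46, 59, 88, 102.
Observation 51 falls in the class 2000 – <2500.
L = 2000, CF = 46, f = 13, h = 500.
P50 = 2000 + ((51 − 46)/13)·500 = 2000 + 192.308 = 2192.31.

2192.31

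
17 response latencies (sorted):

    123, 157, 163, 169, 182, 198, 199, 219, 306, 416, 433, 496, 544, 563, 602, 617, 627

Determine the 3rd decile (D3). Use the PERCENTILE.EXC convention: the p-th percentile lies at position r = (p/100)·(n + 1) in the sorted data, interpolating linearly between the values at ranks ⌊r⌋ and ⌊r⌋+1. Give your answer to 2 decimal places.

188.40

n = 17.
r = (30/100)·(17 + 1) = 5.4.
Rank 5 is 182 and rank 6 is 198.
Interpolate: 182 + 0.4·(198 − 182) = 182 + 0.4·16 = 188.4.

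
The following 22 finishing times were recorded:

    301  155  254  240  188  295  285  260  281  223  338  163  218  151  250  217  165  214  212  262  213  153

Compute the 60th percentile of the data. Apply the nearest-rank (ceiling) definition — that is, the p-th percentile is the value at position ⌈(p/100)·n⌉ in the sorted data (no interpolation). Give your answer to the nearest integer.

250

Sorted: 151, 153, 155, 163, 165, 188, 212, 213, 214, 217, 218, 223, 240, 250, 254, 260, 262, 281, 285, 295, 301, 338.
n = 22.
Position = ⌈60/100 · 22⌉ = ⌈13.2⌉ = 14.
The value at rank 14 is 250.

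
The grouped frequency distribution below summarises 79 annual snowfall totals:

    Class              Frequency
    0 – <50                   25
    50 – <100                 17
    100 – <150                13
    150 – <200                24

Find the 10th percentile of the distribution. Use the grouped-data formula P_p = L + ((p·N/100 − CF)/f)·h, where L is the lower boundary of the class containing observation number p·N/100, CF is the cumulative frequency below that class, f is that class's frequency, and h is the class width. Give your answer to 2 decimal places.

15.80

N = 79; target position k = 10/100 · 79 = 7.9.
Cumulative frequencies: 25, 42, 55, 79.
Observation 7.9 falls in the class 0 – <50.
L = 0, CF = 0, f = 25, h = 50.
P10 = 0 + ((7.9 − 0)/25)·50 = 0 + 15.8 = 15.8.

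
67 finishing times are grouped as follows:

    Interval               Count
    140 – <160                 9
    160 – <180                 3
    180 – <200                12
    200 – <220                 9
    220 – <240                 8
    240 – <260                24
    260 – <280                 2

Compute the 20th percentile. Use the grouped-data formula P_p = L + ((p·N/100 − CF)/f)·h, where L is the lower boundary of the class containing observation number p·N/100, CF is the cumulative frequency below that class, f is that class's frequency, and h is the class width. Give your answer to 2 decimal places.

N = 67; target position k = 20/100 · 67 = 13.4.
Cumulative frequencies: 9, 12, 24, 33, 41, 65, 67.
Observation 13.4 falls in the class 180 – <200.
L = 180, CF = 12, f = 12, h = 20.
P20 = 180 + ((13.4 − 12)/12)·20 = 180 + 2.33333 = 182.333.

182.33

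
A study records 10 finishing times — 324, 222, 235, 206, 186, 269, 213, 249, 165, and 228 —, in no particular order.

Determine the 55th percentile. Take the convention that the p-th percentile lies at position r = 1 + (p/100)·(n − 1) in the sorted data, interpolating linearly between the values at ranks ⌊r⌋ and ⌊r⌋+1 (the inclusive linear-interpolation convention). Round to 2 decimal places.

Sorted: 165, 186, 206, 213, 222, 228, 235, 249, 269, 324.
n = 10.
r = 1 + (55/100)·(10 − 1) = 1 + 4.95 = 5.95.
Rank 5 is 222 and rank 6 is 228.
Interpolate: 222 + 0.95·(228 − 222) = 222 + 0.95·6 = 227.7.

227.70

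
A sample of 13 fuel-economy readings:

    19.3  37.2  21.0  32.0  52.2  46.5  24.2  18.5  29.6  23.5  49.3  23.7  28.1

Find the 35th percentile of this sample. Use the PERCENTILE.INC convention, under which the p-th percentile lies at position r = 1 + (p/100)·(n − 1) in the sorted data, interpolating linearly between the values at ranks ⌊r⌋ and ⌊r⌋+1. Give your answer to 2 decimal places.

23.80

Sorted: 18.5, 19.3, 21.0, 23.5, 23.7, 24.2, 28.1, 29.6, 32.0, 37.2, 46.5, 49.3, 52.2.
n = 13.
r = 1 + (35/100)·(13 − 1) = 1 + 4.2 = 5.2.
Rank 5 is 23.7 and rank 6 is 24.2.
Interpolate: 23.7 + 0.2·(24.2 − 23.7) = 23.7 + 0.2·0.5 = 23.8.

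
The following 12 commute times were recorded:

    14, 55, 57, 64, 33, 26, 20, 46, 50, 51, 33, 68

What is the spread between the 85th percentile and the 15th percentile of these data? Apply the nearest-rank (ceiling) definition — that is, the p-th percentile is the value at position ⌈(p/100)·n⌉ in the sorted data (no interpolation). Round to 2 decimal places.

Sorted: 14, 20, 26, 33, 33, 46, 50, 51, 55, 57, 64, 68.
n = 12.
P15: rank ⌈15/100·12⌉ = 2 → 20.
P85: rank ⌈85/100·12⌉ = 11 → 64.
Difference: 64 − 20 = 44.

44.00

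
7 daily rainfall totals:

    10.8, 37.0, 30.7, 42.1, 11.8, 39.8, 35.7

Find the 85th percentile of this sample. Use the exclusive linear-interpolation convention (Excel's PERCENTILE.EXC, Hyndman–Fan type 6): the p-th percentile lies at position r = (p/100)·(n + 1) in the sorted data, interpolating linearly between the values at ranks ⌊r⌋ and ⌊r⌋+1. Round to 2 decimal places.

Sorted: 10.8, 11.8, 30.7, 35.7, 37.0, 39.8, 42.1.
n = 7.
r = (85/100)·(7 + 1) = 6.8.
Rank 6 is 39.8 and rank 7 is 42.1.
Interpolate: 39.8 + 0.8·(42.1 − 39.8) = 39.8 + 0.8·2.3 = 41.64.

41.64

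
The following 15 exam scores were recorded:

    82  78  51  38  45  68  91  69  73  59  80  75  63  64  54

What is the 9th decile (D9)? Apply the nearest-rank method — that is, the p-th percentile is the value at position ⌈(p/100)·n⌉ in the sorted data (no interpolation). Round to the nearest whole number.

Sorted: 38, 45, 51, 54, 59, 63, 64, 68, 69, 73, 75, 78, 80, 82, 91.
n = 15.
Position = ⌈90/100 · 15⌉ = ⌈13.5⌉ = 14.
The value at rank 14 is 82.

82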